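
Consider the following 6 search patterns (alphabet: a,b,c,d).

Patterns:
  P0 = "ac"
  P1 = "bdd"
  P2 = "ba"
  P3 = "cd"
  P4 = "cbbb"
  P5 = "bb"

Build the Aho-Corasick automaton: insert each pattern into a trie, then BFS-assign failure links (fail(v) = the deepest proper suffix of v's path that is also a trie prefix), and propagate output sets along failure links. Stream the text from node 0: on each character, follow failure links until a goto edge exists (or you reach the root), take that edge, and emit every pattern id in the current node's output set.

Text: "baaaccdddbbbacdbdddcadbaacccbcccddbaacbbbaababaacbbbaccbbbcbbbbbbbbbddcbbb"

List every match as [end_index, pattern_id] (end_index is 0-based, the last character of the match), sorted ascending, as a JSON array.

Build automaton:
Trie (insert patterns):
  0='ε' goto a→1 b→3 c→7
  1='a' goto c→2
  2='ac' goto ·  [P0 ends]
  3='b' goto a→6 b→12 d→4
  4='bd' goto d→5
  5='bdd' goto ·  [P1 ends]
  6='ba' goto ·  [P2 ends]
  7='c' goto b→9 d→8
  8='cd' goto ·  [P3 ends]
  9='cb' goto b→10
  10='cbb' goto b→11
  11='cbbb' goto ·  [P4 ends]
  12='bb' goto ·  [P5 ends]

BFS fail/out derivation:
  n1('a'): parent n0 fail=0; on 'a' 0 → fail=0;  out ∅∪∅=∅
  n3('b'): parent n0 fail=0; on 'b' 0 → fail=0;  out ∅∪∅=∅
  n7('c'): parent n0 fail=0; on 'c' 0 → fail=0;  out ∅∪∅=∅
  n2('ac'): parent n1 fail=0; on 'c' 0 → fail=7;  out {0}∪∅={0}
  n4('bd'): parent n3 fail=0; on 'd' 0 → fail=0;  out ∅∪∅=∅
  n6('ba'): parent n3 fail=0; on 'a' 0 → fail=1;  out {2}∪∅={2}
  n8('cd'): parent n7 fail=0; on 'd' 0 → fail=0;  out {3}∪∅={3}
  n9('cb'): parent n7 fail=0; on 'b' 0 → fail=3;  out ∅∪∅=∅
  n12('bb'): parent n3 fail=0; on 'b' 0 → fail=3;  out {5}∪∅={5}
  n5('bdd'): parent n4 fail=0; on 'd' 0 → fail=0;  out {1}∪∅={1}
  n10('cbb'): parent n9 fail=3; on 'b' 3 → fail=12;  out ∅∪{5}={5}
  n11('cbbb'): parent n10 fail=12; on 'b' 12→3 → fail=12;  out {4}∪{5}={4,5}

Run:
pos 0 'b': at 3
pos 1 'a': at 6  emit P2@[0:1]
pos 2 'a': at 1 ·f
pos 3 'a': at 1 ·f
pos 4 'c': at 2  emit P0@[3:4]
pos 5 'c': at 7 ·f
pos 6 'd': at 8  emit P3@[5:6]
pos 7 'd': at 0 ·f
pos 8 'd': at 0
pos 9 'b': at 3
pos 10 'b': at 12  emit P5@[9:10]
pos 11 'b': at 12 ·f  emit P5@[10:11]
pos 12 'a': at 6 ·f  emit P2@[11:12]
pos 13 'c': at 2 ·f  emit P0@[12:13]
pos 14 'd': at 8 ·f  emit P3@[13:14]
pos 15 'b': at 3 ·f
pos 16 'd': at 4
pos 17 'd': at 5  emit P1@[15:17]
pos 18 'd': at 0 ·f
pos 19 'c': at 7
pos 20 'a': at 1 ·f
pos 21 'd': at 0 ·f
pos 22 'b': at 3
pos 23 'a': at 6  emit P2@[22:23]
pos 24 'a': at 1 ·f
pos 25 'c': at 2  emit P0@[24:25]
pos 26 'c': at 7 ·f
pos 27 'c': at 7 ·f
pos 28 'b': at 9
pos 29 'c': at 7 ·f
pos 30 'c': at 7 ·f
pos 31 'c': at 7 ·f
pos 32 'd': at 8  emit P3@[31:32]
pos 33 'd': at 0 ·f
pos 34 'b': at 3
pos 35 'a': at 6  emit P2@[34:35]
pos 36 'a': at 1 ·f
pos 37 'c': at 2  emit P0@[36:37]
pos 38 'b': at 9 ·f
pos 39 'b': at 10  emit P5@[38:39]
pos 40 'b': at 11  emit P4@[37:40],P5@[39:40]
pos 41 'a': at 6 ·f  emit P2@[40:41]
pos 42 'a': at 1 ·f
pos 43 'b': at 3 ·f
pos 44 'a': at 6  emit P2@[43:44]
pos 45 'b': at 3 ·f
pos 46 'a': at 6  emit P2@[45:46]
pos 47 'a': at 1 ·f
pos 48 'c': at 2  emit P0@[47:48]
pos 49 'b': at 9 ·f
pos 50 'b': at 10  emit P5@[49:50]
pos 51 'b': at 11  emit P4@[48:51],P5@[50:51]
pos 52 'a': at 6 ·f  emit P2@[51:52]
pos 53 'c': at 2 ·f  emit P0@[52:53]
pos 54 'c': at 7 ·f
pos 55 'b': at 9
pos 56 'b': at 10  emit P5@[55:56]
pos 57 'b': at 11  emit P4@[54:57],P5@[56:57]
pos 58 'c': at 7 ·f
pos 59 'b': at 9
pos 60 'b': at 10  emit P5@[59:60]
pos 61 'b': at 11  emit P4@[58:61],P5@[60:61]
pos 62 'b': at 12 ·f  emit P5@[61:62]
pos 63 'b': at 12 ·f  emit P5@[62:63]
pos 64 'b': at 12 ·f  emit P5@[63:64]
pos 65 'b': at 12 ·f  emit P5@[64:65]
pos 66 'b': at 12 ·f  emit P5@[65:66]
pos 67 'b': at 12 ·f  emit P5@[66:67]
pos 68 'd': at 4 ·f
pos 69 'd': at 5  emit P1@[67:69]
pos 70 'c': at 7 ·f
pos 71 'b': at 9
pos 72 'b': at 10  emit P5@[71:72]
pos 73 'b': at 11  emit P4@[70:73],P5@[72:73]

Matches: [[1,2],[4,0],[6,3],[10,5],[11,5],[12,2],[13,0],[14,3],[17,1],[23,2],[25,0],[32,3],[35,2],[37,0],[39,5],[40,4],[40,5],[41,2],[44,2],[46,2],[48,0],[50,5],[51,4],[51,5],[52,2],[53,0],[56,5],[57,4],[57,5],[60,5],[61,4],[61,5],[62,5],[63,5],[64,5],[65,5],[66,5],[67,5],[69,1],[72,5],[73,4],[73,5]]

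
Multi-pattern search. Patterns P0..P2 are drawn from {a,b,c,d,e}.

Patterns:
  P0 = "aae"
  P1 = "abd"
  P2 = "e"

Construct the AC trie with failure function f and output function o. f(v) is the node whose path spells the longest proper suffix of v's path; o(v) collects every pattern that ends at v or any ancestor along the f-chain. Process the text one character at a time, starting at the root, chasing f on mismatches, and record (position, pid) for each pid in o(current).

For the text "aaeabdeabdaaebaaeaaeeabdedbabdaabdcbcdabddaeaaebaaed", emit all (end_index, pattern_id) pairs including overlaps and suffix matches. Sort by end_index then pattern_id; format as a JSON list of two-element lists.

Build:
Trie (insert patterns):
  0='ε' goto a→1 e→6
  1='a' goto a→2 b→4
  2='aa' goto e→3
  3='aae' goto ·  [P0 ends]
  4='ab' goto d→5
  5='abd' goto ·  [P1 ends]
  6='e' goto ·  [P2 ends]

Failure links (BFS by depth):
  fail(1) 'a': from fail(0)=0 chase 'a': 0 ⇒ 0;  out=∅∪out(0)=∅
  fail(6) 'e': from fail(0)=0 chase 'e': 0 ⇒ 0;  out={2}∪out(0)={2}
  fail(2) 'aa': from fail(1)=0 chase 'a': 0 ⇒ 1;  out=∅∪out(1)=∅
  fail(4) 'ab': from fail(1)=0 chase 'b': 0 ⇒ 0;  out=∅∪out(0)=∅
  fail(3) 'aae': from fail(2)=1 chase 'e': 1→0 ⇒ 6;  out={0}∪out(6)={0,2}
  fail(5) 'abd': from fail(4)=0 chase 'd': 0 ⇒ 0;  out={1}∪out(0)={1}

Text stream:
[0] read 'a'  n0⇒n1
[1] read 'a'  n1⇒n2
[2] read 'e'  n2⇒n3  ** P0@[0:2],P2@[2:2]
[3] read 'a'  n3⇒n1 (fail-walked)
[4] read 'b'  n1⇒n4
[5] read 'd'  n4⇒n5  ** P1@[3:5]
[6] read 'e'  n5⇒n6 (fail-walked)  ** P2@[6:6]
[7] read 'a'  n6⇒n1 (fail-walked)
[8] read 'b'  n1⇒n4
[9] read 'd'  n4⇒n5  ** P1@[7:9]
[10] read 'a'  n5⇒n1 (fail-walked)
[11] read 'a'  n1⇒n2
[12] read 'e'  n2⇒n3  ** P0@[10:12],P2@[12:12]
[13] read 'b'  n3⇒n0 (fail-walked)
[14] read 'a'  n0⇒n1
[15] read 'a'  n1⇒n2
[16] read 'e'  n2⇒n3  ** P0@[14:16],P2@[16:16]
[17] read 'a'  n3⇒n1 (fail-walked)
[18] read 'a'  n1⇒n2
[19] read 'e'  n2⇒n3  ** P0@[17:19],P2@[19:19]
[20] read 'e'  n3⇒n6 (fail-walked)  ** P2@[20:20]
[21] read 'a'  n6⇒n1 (fail-walked)
[22] read 'b'  n1⇒n4
[23] read 'd'  n4⇒n5  ** P1@[21:23]
[24] read 'e'  n5⇒n6 (fail-walked)  ** P2@[24:24]
[25] read 'd'  n6⇒n0 (fail-walked)
[26] read 'b'  n0⇒n0
[27] read 'a'  n0⇒n1
[28] read 'b'  n1⇒n4
[29] read 'd'  n4⇒n5  ** P1@[27:29]
[30] read 'a'  n5⇒n1 (fail-walked)
[31] read 'a'  n1⇒n2
[32] read 'b'  n2⇒n4 (fail-walked)
[33] read 'd'  n4⇒n5  ** P1@[31:33]
[34] read 'c'  n5⇒n0 (fail-walked)
[35] read 'b'  n0⇒n0
[36] read 'c'  n0⇒n0
[37] read 'd'  n0⇒n0
[38] read 'a'  n0⇒n1
[39] read 'b'  n1⇒n4
[40] read 'd'  n4⇒n5  ** P1@[38:40]
[41] read 'd'  n5⇒n0 (fail-walked)
[42] read 'a'  n0⇒n1
[43] read 'e'  n1⇒n6 (fail-walked)  ** P2@[43:43]
[44] read 'a'  n6⇒n1 (fail-walked)
[45] read 'a'  n1⇒n2
[46] read 'e'  n2⇒n3  ** P0@[44:46],P2@[46:46]
[47] read 'b'  n3⇒n0 (fail-walked)
[48] read 'a'  n0⇒n1
[49] read 'a'  n1⇒n2
[50] read 'e'  n2⇒n3  ** P0@[48:50],P2@[50:50]
[51] read 'd'  n3⇒n0 (fail-walked)

Result: [[2,0],[2,2],[5,1],[6,2],[9,1],[12,0],[12,2],[16,0],[16,2],[19,0],[19,2],[20,2],[23,1],[24,2],[29,1],[33,1],[40,1],[43,2],[46,0],[46,2],[50,0],[50,2]]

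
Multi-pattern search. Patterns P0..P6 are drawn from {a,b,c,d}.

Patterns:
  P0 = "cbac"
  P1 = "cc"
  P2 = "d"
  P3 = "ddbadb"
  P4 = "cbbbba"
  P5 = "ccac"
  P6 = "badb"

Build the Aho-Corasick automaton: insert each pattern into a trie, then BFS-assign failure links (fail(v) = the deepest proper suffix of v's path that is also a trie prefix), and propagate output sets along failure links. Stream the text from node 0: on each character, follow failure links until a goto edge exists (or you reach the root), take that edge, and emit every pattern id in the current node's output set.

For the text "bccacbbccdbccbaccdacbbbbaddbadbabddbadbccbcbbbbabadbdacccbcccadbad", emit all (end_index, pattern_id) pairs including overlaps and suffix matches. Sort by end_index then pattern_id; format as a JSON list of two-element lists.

Build:
Trie nodes:
  0='ε' goto b→18 c→1 d→6
  1='c' goto b→2 c→5
  2='cb' goto a→3 b→12
  3='cba' goto c→4
  4='cbac' goto ·  ←P0
  5='cc' goto a→16  ←P1
  6='d' goto d→7  ←P2
  7='dd' goto b→8
  8='ddb' goto a→9
  9='ddba' goto d→10
  10='ddbad' goto b→11
  11='ddbadb' goto ·  ←P3
  12='cbb' goto b→13
  13='cbbb' goto b→14
  14='cbbbb' goto a→15
  15='cbbbba' goto ·  ←P4
  16='cca' goto c→17
  17='ccac' goto ·  ←P5
  18='b' goto a→19
  19='ba' goto d→20
  20='bad' goto b→21
  21='badb' goto ·  ←P6

Failure links (BFS by depth):
  fail(1) 'c': from fail(0)=0 chase 'c': 0 ⇒ 0;  out=∅∪out(0)=∅
  fail(6) 'd': from fail(0)=0 chase 'd': 0 ⇒ 0;  out={2}∪out(0)={2}
  fail(18) 'b': from fail(0)=0 chase 'b': 0 ⇒ 0;  out=∅∪out(0)=∅
  fail(2) 'cb': from fail(1)=0 chase 'b': 0 ⇒ 18;  out=∅∪out(18)=∅
  fail(5) 'cc': from fail(1)=0 chase 'c': 0 ⇒ 1;  out={1}∪out(1)={1}
  fail(7) 'dd': from fail(6)=0 chase 'd': 0 ⇒ 6;  out=∅∪out(6)={2}
  fail(19) 'ba': from fail(18)=0 chase 'a': 0 ⇒ 0;  out=∅∪out(0)=∅
  fail(3) 'cba': from fail(2)=18 chase 'a': 18 ⇒ 19;  out=∅∪out(19)=∅
  fail(8) 'ddb': from fail(7)=6 chase 'b': 6→0 ⇒ 18;  out=∅∪out(18)=∅
  fail(12) 'cbb': from fail(2)=18 chase 'b': 18→0 ⇒ 18;  out=∅∪out(18)=∅
  fail(16) 'cca': from fail(5)=1 chase 'a': 1→0 ⇒ 0;  out=∅∪out(0)=∅
  fail(20) 'bad': from fail(19)=0 chase 'd': 0 ⇒ 6;  out=∅∪out(6)={2}
  fail(4) 'cbac': from fail(3)=19 chase 'c': 19→0 ⇒ 1;  out={0}∪out(1)={0}
  fail(9) 'ddba': from fail(8)=18 chase 'a': 18 ⇒ 19;  out=∅∪out(19)=∅
  fail(13) 'cbbb': from fail(12)=18 chase 'b': 18→0 ⇒ 18;  out=∅∪out(18)=∅
  fail(17) 'ccac': from fail(16)=0 chase 'c': 0 ⇒ 1;  out={5}∪out(1)={5}
  fail(21) 'badb': from fail(20)=6 chase 'b': 6→0 ⇒ 18;  out={6}∪out(18)={6}
  fail(10) 'ddbad': from fail(9)=19 chase 'd': 19 ⇒ 20;  out=∅∪out(20)={2}
  fail(14) 'cbbbb': from fail(13)=18 chase 'b': 18→0 ⇒ 18;  out=∅∪out(18)=∅
  fail(11) 'ddbadb': from fail(10)=20 chase 'b': 20 ⇒ 21;  out={3}∪out(21)={3,6}
  fail(15) 'cbbbba': from fail(14)=18 chase 'a': 18 ⇒ 19;  out={4}∪out(19)={4}

Text stream:
i=0 'b': node 0→18
i=1 'c': node 18→1 ·f
i=2 'c': node 1→5  emit P1@[1:2]
i=3 'a': node 5→16
i=4 'c': node 16→17  emit P5@[1:4]
i=5 'b': node 17→2 ·f
i=6 'b': node 2→12
i=7 'c': node 12→1 ·f
i=8 'c': node 1→5  emit P1@[7:8]
i=9 'd': node 5→6 ·f  emit P2@[9:9]
i=10 'b': node 6→18 ·f
i=11 'c': node 18→1 ·f
i=12 'c': node 1→5  emit P1@[11:12]
i=13 'b': node 5→2 ·f
i=14 'a': node 2→3
i=15 'c': node 3→4  emit P0@[12:15]
i=16 'c': node 4→5 ·f  emit P1@[15:16]
i=17 'd': node 5→6 ·f  emit P2@[17:17]
i=18 'a': node 6→0 ·f
i=19 'c': node 0→1
i=20 'b': node 1→2
i=21 'b': node 2→12
i=22 'b': node 12→13
i=23 'b': node 13→14
i=24 'a': node 14→15  emit P4@[19:24]
i=25 'd': node 15→20 ·f  emit P2@[25:25]
i=26 'd': node 20→7 ·f  emit P2@[26:26]
i=27 'b': node 7→8
i=28 'a': node 8→9
i=29 'd': node 9→10  emit P2@[29:29]
i=30 'b': node 10→11  emit P3@[25:30],P6@[27:30]
i=31 'a': node 11→19 ·f
i=32 'b': node 19→18 ·f
i=33 'd': node 18→6 ·f  emit P2@[33:33]
i=34 'd': node 6→7  emit P2@[34:34]
i=35 'b': node 7→8
i=36 'a': node 8→9
i=37 'd': node 9→10  emit P2@[37:37]
i=38 'b': node 10→11  emit P3@[33:38],P6@[35:38]
i=39 'c': node 11→1 ·f
i=40 'c': node 1→5  emit P1@[39:40]
i=41 'b': node 5→2 ·f
i=42 'c': node 2→1 ·f
i=43 'b': node 1→2
i=44 'b': node 2→12
i=45 'b': node 12→13
i=46 'b': node 13→14
i=47 'a': node 14→15  emit P4@[42:47]
i=48 'b': node 15→18 ·f
i=49 'a': node 18→19
i=50 'd': node 19→20  emit P2@[50:50]
i=51 'b': node 20→21  emit P6@[48:51]
i=52 'd': node 21→6 ·f  emit P2@[52:52]
i=53 'a': node 6→0 ·f
i=54 'c': node 0→1
i=55 'c': node 1→5  emit P1@[54:55]
i=56 'c': node 5→5 ·f  emit P1@[55:56]
i=57 'b': node 5→2 ·f
i=58 'c': node 2→1 ·f
i=59 'c': node 1→5  emit P1@[58:59]
i=60 'c': node 5→5 ·f  emit P1@[59:60]
i=61 'a': node 5→16
i=62 'd': node 16→6 ·f  emit P2@[62:62]
i=63 'b': node 6→18 ·f
i=64 'a': node 18→19
i=65 'd': node 19→20  emit P2@[65:65]

Result: [[2,1],[4,5],[8,1],[9,2],[12,1],[15,0],[16,1],[17,2],[24,4],[25,2],[26,2],[29,2],[30,3],[30,6],[33,2],[34,2],[37,2],[38,3],[38,6],[40,1],[47,4],[50,2],[51,6],[52,2],[55,1],[56,1],[59,1],[60,1],[62,2],[65,2]]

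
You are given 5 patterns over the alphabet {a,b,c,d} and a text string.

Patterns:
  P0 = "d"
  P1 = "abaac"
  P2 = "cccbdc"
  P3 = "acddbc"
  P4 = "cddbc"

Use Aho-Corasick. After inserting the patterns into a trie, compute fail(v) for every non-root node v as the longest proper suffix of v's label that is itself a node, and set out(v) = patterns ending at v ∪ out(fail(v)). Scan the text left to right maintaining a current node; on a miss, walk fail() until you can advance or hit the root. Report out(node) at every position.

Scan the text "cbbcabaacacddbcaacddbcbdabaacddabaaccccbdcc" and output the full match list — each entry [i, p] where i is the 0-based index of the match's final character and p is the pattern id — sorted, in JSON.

Build:
Trie nodes:
  0='ε' goto a→2 c→7 d→1
  1='d' goto ·  ←P0
  2='a' goto b→3 c→13
  3='ab' goto a→4
  4='aba' goto a→5
  5='abaa' goto c→6
  6='abaac' goto ·  ←P1
  7='c' goto c→8 d→18
  8='cc' goto c→9
  9='ccc' goto b→10
  10='cccb' goto d→11
  11='cccbd' goto c→12
  12='cccbdc' goto ·  ←P2
  13='ac' goto d→14
  14='acd' goto d→15
  15='acdd' goto b→16
  16='acddb' goto c→17
  17='acddbc' goto ·  ←P3
  18='cd' goto d→19
  19='cdd' goto b→20
  20='cddb' goto c→21
  21='cddbc' goto ·  ←P4

Failure links (BFS by depth):
  fail(1) 'd': from fail(0)=0 chase 'd': 0 ⇒ 0;  out={0}∪out(0)={0}
  fail(2) 'a': from fail(0)=0 chase 'a': 0 ⇒ 0;  out=∅∪out(0)=∅
  fail(7) 'c': from fail(0)=0 chase 'c': 0 ⇒ 0;  out=∅∪out(0)=∅
  fail(3) 'ab': from fail(2)=0 chase 'b': 0 ⇒ 0;  out=∅∪out(0)=∅
  fail(8) 'cc': from fail(7)=0 chase 'c': 0 ⇒ 7;  out=∅∪out(7)=∅
  fail(13) 'ac': from fail(2)=0 chase 'c': 0 ⇒ 7;  out=∅∪out(7)=∅
  fail(18) 'cd': from fail(7)=0 chase 'd': 0 ⇒ 1;  out=∅∪out(1)={0}
  fail(4) 'aba': from fail(3)=0 chase 'a': 0 ⇒ 2;  out=∅∪out(2)=∅
  fail(9) 'ccc': from fail(8)=7 chase 'c': 7 ⇒ 8;  out=∅∪out(8)=∅
  fail(14) 'acd': from fail(13)=7 chase 'd': 7 ⇒ 18;  out=∅∪out(18)={0}
  fail(19) 'cdd': from fail(18)=1 chase 'd': 1→0 ⇒ 1;  out=∅∪out(1)={0}
  fail(5) 'abaa': from fail(4)=2 chase 'a': 2→0 ⇒ 2;  out=∅∪out(2)=∅
  fail(10) 'cccb': from fail(9)=8 chase 'b': 8→7→0 ⇒ 0;  out=∅∪out(0)=∅
  fail(15) 'acdd': from fail(14)=18 chase 'd': 18 ⇒ 19;  out=∅∪out(19)={0}
  fail(20) 'cddb': from fail(19)=1 chase 'b': 1→0 ⇒ 0;  out=∅∪out(0)=∅
  fail(6) 'abaac': from fail(5)=2 chase 'c': 2 ⇒ 13;  out={1}∪out(13)={1}
  fail(11) 'cccbd': from fail(10)=0 chase 'd': 0 ⇒ 1;  out=∅∪out(1)={0}
  fail(16) 'acddb': from fail(15)=19 chase 'b': 19 ⇒ 20;  out=∅∪out(20)=∅
  fail(21) 'cddbc': from fail(20)=0 chase 'c': 0 ⇒ 7;  out={4}∪out(7)={4}
  fail(12) 'cccbdc': from fail(11)=1 chase 'c': 1→0 ⇒ 7;  out={2}∪out(7)={2}
  fail(17) 'acddbc': from fail(16)=20 chase 'c': 20 ⇒ 21;  out={3}∪out(21)={3,4}

Scan:
i=0 'c': node 0→7
i=1 'b': node 7→0 (fail-walked)
i=2 'b': node 0→0
i=3 'c': node 0→7
i=4 'a': node 7→2 (fail-walked)
i=5 'b': node 2→3
i=6 'a': node 3→4
i=7 'a': node 4→5
i=8 'c': node 5→6  ** P1@[4:8]
i=9 'a': node 6→2 (fail-walked)
i=10 'c': node 2→13
i=11 'd': node 13→14  ** P0@[11:11]
i=12 'd': node 14→15  ** P0@[12:12]
i=13 'b': node 15→16
i=14 'c': node 16→17  ** P3@[9:14],P4@[10:14]
i=15 'a': node 17→2 (fail-walked)
i=16 'a': node 2→2 (fail-walked)
i=17 'c': node 2→13
i=18 'd': node 13→14  ** P0@[18:18]
i=19 'd': node 14→15  ** P0@[19:19]
i=20 'b': node 15→16
i=21 'c': node 16→17  ** P3@[16:21],P4@[17:21]
i=22 'b': node 17→0 (fail-walked)
i=23 'd': node 0→1  ** P0@[23:23]
i=24 'a': node 1→2 (fail-walked)
i=25 'b': node 2→3
i=26 'a': node 3→4
i=27 'a': node 4→5
i=28 'c': node 5→6  ** P1@[24:28]
i=29 'd': node 6→14 (fail-walked)  ** P0@[29:29]
i=30 'd': node 14→15  ** P0@[30:30]
i=31 'a': node 15→2 (fail-walked)
i=32 'b': node 2→3
i=33 'a': node 3→4
i=34 'a': node 4→5
i=35 'c': node 5→6  ** P1@[31:35]
i=36 'c': node 6→8 (fail-walked)
i=37 'c': node 8→9
i=38 'c': node 9→9 (fail-walked)
i=39 'b': node 9→10
i=40 'd': node 10→11  ** P0@[40:40]
i=41 'c': node 11→12  ** P2@[36:41]
i=42 'c': node 12→8 (fail-walked)

Result: [[8,1],[11,0],[12,0],[14,3],[14,4],[18,0],[19,0],[21,3],[21,4],[23,0],[28,1],[29,0],[30,0],[35,1],[40,0],[41,2]]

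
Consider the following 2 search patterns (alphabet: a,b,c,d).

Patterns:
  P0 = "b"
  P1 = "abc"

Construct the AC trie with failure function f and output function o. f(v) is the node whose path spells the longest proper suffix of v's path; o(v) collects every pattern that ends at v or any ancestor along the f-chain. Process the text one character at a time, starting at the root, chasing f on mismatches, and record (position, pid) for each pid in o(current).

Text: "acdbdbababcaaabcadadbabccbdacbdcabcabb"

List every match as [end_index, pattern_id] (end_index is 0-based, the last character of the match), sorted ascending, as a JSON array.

Construct AC machine:
Trie (insert patterns):
  n0 'ε': a→2 b→1
  n1 'b': ·  ←P0
  n2 'a': b→3
  n3 'ab': c→4
  n4 'abc': ·  ←P1

BFS fail/out derivation:
  fail(1) 'b': from fail(0)=0 chase 'b': 0 ⇒ 0;  out={0}∪out(0)={0}
  fail(2) 'a': from fail(0)=0 chase 'a': 0 ⇒ 0;  out=∅∪out(0)=∅
  fail(3) 'ab': from fail(2)=0 chase 'b': 0 ⇒ 1;  out=∅∪out(1)={0}
  fail(4) 'abc': from fail(3)=1 chase 'c': 1→0 ⇒ 0;  out={1}∪out(0)={1}

Scan:
[0] read 'a'  n0⇒n2
[1] read 'c'  n2⇒n0 (fail-walked)
[2] read 'd'  n0⇒n0
[3] read 'b'  n0⇒n1  emit P0@[3:3]
[4] read 'd'  n1⇒n0 (fail-walked)
[5] read 'b'  n0⇒n1  emit P0@[5:5]
[6] read 'a'  n1⇒n2 (fail-walked)
[7] read 'b'  n2⇒n3  emit P0@[7:7]
[8] read 'a'  n3⇒n2 (fail-walked)
[9] read 'b'  n2⇒n3  emit P0@[9:9]
[10] read 'c'  n3⇒n4  emit P1@[8:10]
[11] read 'a'  n4⇒n2 (fail-walked)
[12] read 'a'  n2⇒n2 (fail-walked)
[13] read 'a'  n2⇒n2 (fail-walked)
[14] read 'b'  n2⇒n3  emit P0@[14:14]
[15] read 'c'  n3⇒n4  emit P1@[13:15]
[16] read 'a'  n4⇒n2 (fail-walked)
[17] read 'd'  n2⇒n0 (fail-walked)
[18] read 'a'  n0⇒n2
[19] read 'd'  n2⇒n0 (fail-walked)
[20] read 'b'  n0⇒n1  emit P0@[20:20]
[21] read 'a'  n1⇒n2 (fail-walked)
[22] read 'b'  n2⇒n3  emit P0@[22:22]
[23] read 'c'  n3⇒n4  emit P1@[21:23]
[24] read 'c'  n4⇒n0 (fail-walked)
[25] read 'b'  n0⇒n1  emit P0@[25:25]
[26] read 'd'  n1⇒n0 (fail-walked)
[27] read 'a'  n0⇒n2
[28] read 'c'  n2⇒n0 (fail-walked)
[29] read 'b'  n0⇒n1  emit P0@[29:29]
[30] read 'd'  n1⇒n0 (fail-walked)
[31] read 'c'  n0⇒n0
[32] read 'a'  n0⇒n2
[33] read 'b'  n2⇒n3  emit P0@[33:33]
[34] read 'c'  n3⇒n4  emit P1@[32:34]
[35] read 'a'  n4⇒n2 (fail-walked)
[36] read 'b'  n2⇒n3  emit P0@[36:36]
[37] read 'b'  n3⇒n1 (fail-walked)  emit P0@[37:37]

Result: [[3,0],[5,0],[7,0],[9,0],[10,1],[14,0],[15,1],[20,0],[22,0],[23,1],[25,0],[29,0],[33,0],[34,1],[36,0],[37,0]]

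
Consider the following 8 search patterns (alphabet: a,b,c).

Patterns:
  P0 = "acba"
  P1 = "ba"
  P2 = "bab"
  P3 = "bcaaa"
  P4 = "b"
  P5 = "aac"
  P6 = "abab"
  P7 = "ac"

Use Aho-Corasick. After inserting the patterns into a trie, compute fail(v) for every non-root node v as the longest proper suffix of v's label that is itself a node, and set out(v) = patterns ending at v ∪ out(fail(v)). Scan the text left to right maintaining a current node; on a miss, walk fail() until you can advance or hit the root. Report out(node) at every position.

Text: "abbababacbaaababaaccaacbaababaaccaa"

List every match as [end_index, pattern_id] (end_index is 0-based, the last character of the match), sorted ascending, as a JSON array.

Build automaton:
Trie (insert patterns):
  n0 'ε': a→1 b→5
  n1 'a': a→12 b→14 c→2
  n2 'ac': b→3  ←P7
  n3 'acb': a→4
  n4 'acba': ·  ←P0
  n5 'b': a→6 c→8  ←P4
  n6 'ba': b→7  ←P1
  n7 'bab': ·  ←P2
  n8 'bc': a→9
  n9 'bca': a→10
  n10 'bcaa': a→11
  n11 'bcaaa': ·  ←P3
  n12 'aa': c→13
  n13 'aac': ·  ←P5
  n14 'ab': a→15
  n15 'aba': b→16
  n16 'abab': ·  ←P6

BFS fail/out derivation:
  fail(1) 'a': from fail(0)=0 chase 'a': 0 ⇒ 0;  out=∅∪out(0)=∅
  fail(5) 'b': from fail(0)=0 chase 'b': 0 ⇒ 0;  out={4}∪out(0)={4}
  fail(2) 'ac': from fail(1)=0 chase 'c': 0 ⇒ 0;  out={7}∪out(0)={7}
  fail(6) 'ba': from fail(5)=0 chase 'a': 0 ⇒ 1;  out={1}∪out(1)={1}
  fail(8) 'bc': from fail(5)=0 chase 'c': 0 ⇒ 0;  out=∅∪out(0)=∅
  fail(12) 'aa': from fail(1)=0 chase 'a': 0 ⇒ 1;  out=∅∪out(1)=∅
  fail(14) 'ab': from fail(1)=0 chase 'b': 0 ⇒ 5;  out=∅∪out(5)={4}
  fail(3) 'acb': from fail(2)=0 chase 'b': 0 ⇒ 5;  out=∅∪out(5)={4}
  fail(7) 'bab': from fail(6)=1 chase 'b': 1 ⇒ 14;  out={2}∪out(14)={2,4}
  fail(9) 'bca': from fail(8)=0 chase 'a': 0 ⇒ 1;  out=∅∪out(1)=∅
  fail(13) 'aac': from fail(12)=1 chase 'c': 1 ⇒ 2;  out={5}∪out(2)={5,7}
  fail(15) 'aba': from fail(14)=5 chase 'a': 5 ⇒ 6;  out=∅∪out(6)={1}
  fail(4) 'acba': from fail(3)=5 chase 'a': 5 ⇒ 6;  out={0}∪out(6)={0,1}
  fail(10) 'bcaa': from fail(9)=1 chase 'a': 1 ⇒ 12;  out=∅∪out(12)=∅
  fail(16) 'abab': from fail(15)=6 chase 'b': 6 ⇒ 7;  out={6}∪out(7)={2,4,6}
  fail(11) 'bcaaa': from fail(10)=12 chase 'a': 12→1 ⇒ 12;  out={3}∪out(12)={3}

Run:
i=0 'a': node 0→1
i=1 'b': node 1→14  ** P4@[1:1]
i=2 'b': node 14→5 ·f  ** P4@[2:2]
i=3 'a': node 5→6  ** P1@[2:3]
i=4 'b': node 6→7  ** P2@[2:4],P4@[4:4]
i=5 'a': node 7→15 ·f  ** P1@[4:5]
i=6 'b': node 15→16  ** P2@[4:6],P4@[6:6],P6@[3:6]
i=7 'a': node 16→15 ·f  ** P1@[6:7]
i=8 'c': node 15→2 ·f  ** P7@[7:8]
i=9 'b': node 2→3  ** P4@[9:9]
i=10 'a': node 3→4  ** P0@[7:10],P1@[9:10]
i=11 'a': node 4→12 ·f
i=12 'a': node 12→12 ·f
i=13 'b': node 12→14 ·f  ** P4@[13:13]
i=14 'a': node 14→15  ** P1@[13:14]
i=15 'b': node 15→16  ** P2@[13:15],P4@[15:15],P6@[12:15]
i=16 'a': node 16→15 ·f  ** P1@[15:16]
i=17 'a': node 15→12 ·f
i=18 'c': node 12→13  ** P5@[16:18],P7@[17:18]
i=19 'c': node 13→0 ·f
i=20 'a': node 0→1
i=21 'a': node 1→12
i=22 'c': node 12→13  ** P5@[20:22],P7@[21:22]
i=23 'b': node 13→3 ·f  ** P4@[23:23]
i=24 'a': node 3→4  ** P0@[21:24],P1@[23:24]
i=25 'a': node 4→12 ·f
i=26 'b': node 12→14 ·f  ** P4@[26:26]
i=27 'a': node 14→15  ** P1@[26:27]
i=28 'b': node 15→16  ** P2@[26:28],P4@[28:28],P6@[25:28]
i=29 'a': node 16→15 ·f  ** P1@[28:29]
i=30 'a': node 15→12 ·f
i=31 'c': node 12→13  ** P5@[29:31],P7@[30:31]
i=32 'c': node 13→0 ·f
i=33 'a': node 0→1
i=34 'a': node 1→12

Result: [[1,4],[2,4],[3,1],[4,2],[4,4],[5,1],[6,2],[6,4],[6,6],[7,1],[8,7],[9,4],[10,0],[10,1],[13,4],[14,1],[15,2],[15,4],[15,6],[16,1],[18,5],[18,7],[22,5],[22,7],[23,4],[24,0],[24,1],[26,4],[27,1],[28,2],[28,4],[28,6],[29,1],[31,5],[31,7]]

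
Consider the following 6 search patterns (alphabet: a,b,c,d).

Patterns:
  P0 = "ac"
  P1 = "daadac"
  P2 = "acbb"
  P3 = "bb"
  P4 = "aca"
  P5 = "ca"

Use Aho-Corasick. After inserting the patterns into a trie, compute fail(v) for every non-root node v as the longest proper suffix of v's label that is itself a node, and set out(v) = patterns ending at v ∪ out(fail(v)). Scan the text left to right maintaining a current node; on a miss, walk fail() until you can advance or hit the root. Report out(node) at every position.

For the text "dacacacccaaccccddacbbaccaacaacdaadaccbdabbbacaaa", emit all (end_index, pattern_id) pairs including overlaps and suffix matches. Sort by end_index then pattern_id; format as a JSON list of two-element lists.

Build:
Trie (insert patterns):
  n0 'ε': a→1 b→11 c→14 d→3
  n1 'a': c→2
  n2 'ac': a→13 b→9  [P0 ends]
  n3 'd': a→4
  n4 'da': a→5
  n5 'daa': d→6
  n6 'daad': a→7
  n7 'daada': c→8
  n8 'daadac': ·  [P1 ends]
  n9 'acb': b→10
  n10 'acbb': ·  [P2 ends]
  n11 'b': b→12
  n12 'bb': ·  [P3 ends]
  n13 'aca': ·  [P4 ends]
  n14 'c': a→15
  n15 'ca': ·  [P5 ends]

BFS fail/out derivation:
  n1('a'): parent n0 fail=0; on 'a' 0 → fail=0;  out ∅∪∅=∅
  n3('d'): parent n0 fail=0; on 'd' 0 → fail=0;  out ∅∪∅=∅
  n11('b'): parent n0 fail=0; on 'b' 0 → fail=0;  out ∅∪∅=∅
  n14('c'): parent n0 fail=0; on 'c' 0 → fail=0;  out ∅∪∅=∅
  n2('ac'): parent n1 fail=0; on 'c' 0 → fail=14;  out {0}∪∅={0}
  n4('da'): parent n3 fail=0; on 'a' 0 → fail=1;  out ∅∪∅=∅
  n12('bb'): parent n11 fail=0; on 'b' 0 → fail=11;  out {3}∪∅={3}
  n15('ca'): parent n14 fail=0; on 'a' 0 → fail=1;  out {5}∪∅={5}
  n5('daa'): parent n4 fail=1; on 'a' 1→0 → fail=1;  out ∅∪∅=∅
  n9('acb'): parent n2 fail=14; on 'b' 14→0 → fail=11;  out ∅∪∅=∅
  n13('aca'): parent n2 fail=14; on 'a' 14 → fail=15;  out {4}∪{5}={4,5}
  n6('daad'): parent n5 fail=1; on 'd' 1→0 → fail=3;  out ∅∪∅=∅
  n10('acbb'): parent n9 fail=11; on 'b' 11 → fail=12;  out {2}∪{3}={2,3}
  n7('daada'): parent n6 fail=3; on 'a' 3 → fail=4;  out ∅∪∅=∅
  n8('daadac'): parent n7 fail=4; on 'c' 4→1 → fail=2;  out {1}∪{0}={0,1}

Scan:
i=0 'd': node 0→3
i=1 'a': node 3→4
i=2 'c': node 4→2 (via fail)  emit P0@[1:2]
i=3 'a': node 2→13  emit P4@[1:3],P5@[2:3]
i=4 'c': node 13→2 (via fail)  emit P0@[3:4]
i=5 'a': node 2→13  emit P4@[3:5],P5@[4:5]
i=6 'c': node 13→2 (via fail)  emit P0@[5:6]
i=7 'c': node 2→14 (via fail)
i=8 'c': node 14→14 (via fail)
i=9 'a': node 14→15  emit P5@[8:9]
i=10 'a': node 15→1 (via fail)
i=11 'c': node 1→2  emit P0@[10:11]
i=12 'c': node 2→14 (via fail)
i=13 'c': node 14→14 (via fail)
i=14 'c': node 14→14 (via fail)
i=15 'd': node 14→3 (via fail)
i=16 'd': node 3→3 (via fail)
i=17 'a': node 3→4
i=18 'c': node 4→2 (via fail)  emit P0@[17:18]
i=19 'b': node 2→9
i=20 'b': node 9→10  emit P2@[17:20],P3@[19:20]
i=21 'a': node 10→1 (via fail)
i=22 'c': node 1→2  emit P0@[21:22]
i=23 'c': node 2→14 (via fail)
i=24 'a': node 14→15  emit P5@[23:24]
i=25 'a': node 15→1 (via fail)
i=26 'c': node 1→2  emit P0@[25:26]
i=27 'a': node 2→13  emit P4@[25:27],P5@[26:27]
i=28 'a': node 13→1 (via fail)
i=29 'c': node 1→2  emit P0@[28:29]
i=30 'd': node 2→3 (via fail)
i=31 'a': node 3→4
i=32 'a': node 4→5
i=33 'd': node 5→6
i=34 'a': node 6→7
i=35 'c': node 7→8  emit P0@[34:35],P1@[30:35]
i=36 'c': node 8→14 (via fail)
i=37 'b': node 14→11 (via fail)
i=38 'd': node 11→3 (via fail)
i=39 'a': node 3→4
i=40 'b': node 4→11 (via fail)
i=41 'b': node 11→12  emit P3@[40:41]
i=42 'b': node 12→12 (via fail)  emit P3@[41:42]
i=43 'a': node 12→1 (via fail)
i=44 'c': node 1→2  emit P0@[43:44]
i=45 'a': node 2→13  emit P4@[43:45],P5@[44:45]
i=46 'a': node 13→1 (via fail)
i=47 'a': node 1→1 (via fail)

Result: [[2,0],[3,4],[3,5],[4,0],[5,4],[5,5],[6,0],[9,5],[11,0],[18,0],[20,2],[20,3],[22,0],[24,5],[26,0],[27,4],[27,5],[29,0],[35,0],[35,1],[41,3],[42,3],[44,0],[45,4],[45,5]]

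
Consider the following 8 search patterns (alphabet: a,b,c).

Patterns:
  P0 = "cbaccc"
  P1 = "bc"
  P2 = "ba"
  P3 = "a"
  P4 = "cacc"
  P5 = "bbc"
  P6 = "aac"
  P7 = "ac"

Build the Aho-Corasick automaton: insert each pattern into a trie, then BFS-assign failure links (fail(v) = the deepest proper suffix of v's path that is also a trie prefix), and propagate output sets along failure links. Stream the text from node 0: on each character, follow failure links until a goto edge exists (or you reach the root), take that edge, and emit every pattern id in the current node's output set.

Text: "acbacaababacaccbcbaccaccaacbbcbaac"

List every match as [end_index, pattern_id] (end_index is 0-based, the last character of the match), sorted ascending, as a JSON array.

Build:
Trie nodes:
  0='ε' goto a→10 b→7 c→1
  1='c' goto a→11 b→2
  2='cb' goto a→3
  3='cba' goto c→4
  4='cbac' goto c→5
  5='cbacc' goto c→6
  6='cbaccc' goto ·  [P0 ends]
  7='b' goto a→9 b→14 c→8
  8='bc' goto ·  [P1 ends]
  9='ba' goto ·  [P2 ends]
  10='a' goto a→16 c→18  [P3 ends]
  11='ca' goto c→12
  12='cac' goto c→13
  13='cacc' goto ·  [P4 ends]
  14='bb' goto c→15
  15='bbc' goto ·  [P5 ends]
  16='aa' goto c→17
  17='aac' goto ·  [P6 ends]
  18='ac' goto ·  [P7 ends]

Failure links (BFS by depth):
  n1('c'): parent n0 fail=0; on 'c' 0 → fail=0;  out ∅∪∅=∅
  n7('b'): parent n0 fail=0; on 'b' 0 → fail=0;  out ∅∪∅=∅
  n10('a'): parent n0 fail=0; on 'a' 0 → fail=0;  out {3}∪∅={3}
  n2('cb'): parent n1 fail=0; on 'b' 0 → fail=7;  out ∅∪∅=∅
  n8('bc'): parent n7 fail=0; on 'c' 0 → fail=1;  out {1}∪∅={1}
  n9('ba'): parent n7 fail=0; on 'a' 0 → fail=10;  out {2}∪{3}={2,3}
  n11('ca'): parent n1 fail=0; on 'a' 0 → fail=10;  out ∅∪{3}={3}
  n14('bb'): parent n7 fail=0; on 'b' 0 → fail=7;  out ∅∪∅=∅
  n16('aa'): parent n10 fail=0; on 'a' 0 → fail=10;  out ∅∪{3}={3}
  n18('ac'): parent n10 fail=0; on 'c' 0 → fail=1;  out {7}∪∅={7}
  n3('cba'): parent n2 fail=7; on 'a' 7 → fail=9;  out ∅∪{2,3}={2,3}
  n12('cac'): parent n11 fail=10; on 'c' 10 → fail=18;  out ∅∪{7}={7}
  n15('bbc'): parent n14 fail=7; on 'c' 7 → fail=8;  out {5}∪{1}={1,5}
  n17('aac'): parent n16 fail=10; on 'c' 10 → fail=18;  out {6}∪{7}={6,7}
  n4('cbac'): parent n3 fail=9; on 'c' 9→10 → fail=18;  out ∅∪{7}={7}
  n13('cacc'): parent n12 fail=18; on 'c' 18→1→0 → fail=1;  out {4}∪∅={4}
  n5('cbacc'): parent n4 fail=18; on 'c' 18→1→0 → fail=1;  out ∅∪∅=∅
  n6('cbaccc'): parent n5 fail=1; on 'c' 1→0 → fail=1;  out {0}∪∅={0}

Run:
i=0 'a': node 0→10  ** P3@[0:0]
i=1 'c': node 10→18  ** P7@[0:1]
i=2 'b': node 18→2 (fail-walked)
i=3 'a': node 2→3  ** P2@[2:3],P3@[3:3]
i=4 'c': node 3→4  ** P7@[3:4]
i=5 'a': node 4→11 (fail-walked)  ** P3@[5:5]
i=6 'a': node 11→16 (fail-walked)  ** P3@[6:6]
i=7 'b': node 16→7 (fail-walked)
i=8 'a': node 7→9  ** P2@[7:8],P3@[8:8]
i=9 'b': node 9→7 (fail-walked)
i=10 'a': node 7→9  ** P2@[9:10],P3@[10:10]
i=11 'c': node 9→18 (fail-walked)  ** P7@[10:11]
i=12 'a': node 18→11 (fail-walked)  ** P3@[12:12]
i=13 'c': node 11→12  ** P7@[12:13]
i=14 'c': node 12→13  ** P4@[11:14]
i=15 'b': node 13→2 (fail-walked)
i=16 'c': node 2→8 (fail-walked)  ** P1@[15:16]
i=17 'b': node 8→2 (fail-walked)
i=18 'a': node 2→3  ** P2@[17:18],P3@[18:18]
i=19 'c': node 3→4  ** P7@[18:19]
i=20 'c': node 4→5
i=21 'a': node 5→11 (fail-walked)  ** P3@[21:21]
i=22 'c': node 11→12  ** P7@[21:22]
i=23 'c': node 12→13  ** P4@[20:23]
i=24 'a': node 13→11 (fail-walked)  ** P3@[24:24]
i=25 'a': node 11→16 (fail-walked)  ** P3@[25:25]
i=26 'c': node 16→17  ** P6@[24:26],P7@[25:26]
i=27 'b': node 17→2 (fail-walked)
i=28 'b': node 2→14 (fail-walked)
i=29 'c': node 14→15  ** P1@[28:29],P5@[27:29]
i=30 'b': node 15→2 (fail-walked)
i=31 'a': node 2→3  ** P2@[30:31],P3@[31:31]
i=32 'a': node 3→16 (fail-walked)  ** P3@[32:32]
i=33 'c': node 16→17  ** P6@[31:33],P7@[32:33]

Result: [[0,3],[1,7],[3,2],[3,3],[4,7],[5,3],[6,3],[8,2],[8,3],[10,2],[10,3],[11,7],[12,3],[13,7],[14,4],[16,1],[18,2],[18,3],[19,7],[21,3],[22,7],[23,4],[24,3],[25,3],[26,6],[26,7],[29,1],[29,5],[31,2],[31,3],[32,3],[33,6],[33,7]]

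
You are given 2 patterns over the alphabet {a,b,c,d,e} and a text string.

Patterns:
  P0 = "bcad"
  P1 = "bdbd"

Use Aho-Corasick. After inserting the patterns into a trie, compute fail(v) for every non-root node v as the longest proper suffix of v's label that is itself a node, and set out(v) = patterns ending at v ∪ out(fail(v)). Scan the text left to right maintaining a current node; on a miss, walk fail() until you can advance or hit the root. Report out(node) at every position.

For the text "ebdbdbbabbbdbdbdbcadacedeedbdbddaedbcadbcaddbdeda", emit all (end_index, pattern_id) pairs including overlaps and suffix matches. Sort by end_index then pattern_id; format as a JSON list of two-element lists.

Build:
Trie (insert patterns):
  n0 'ε': b→1
  n1 'b': c→2 d→5
  n2 'bc': a→3
  n3 'bca': d→4
  n4 'bcad': ·  ←P0
  n5 'bd': b→6
  n6 'bdb': d→7
  n7 'bdbd': ·  ←P1

Failure links (BFS by depth):
  n1('b'): parent n0 fail=0; on 'b' 0 → fail=0;  out ∅∪∅=∅
  n2('bc'): parent n1 fail=0; on 'c' 0 → fail=0;  out ∅∪∅=∅
  n5('bd'): parent n1 fail=0; on 'd' 0 → fail=0;  out ∅∪∅=∅
  n3('bca'): parent n2 fail=0; on 'a' 0 → fail=0;  out ∅∪∅=∅
  n6('bdb'): parent n5 fail=0; on 'b' 0 → fail=1;  out ∅∪∅=∅
  n4('bcad'): parent n3 fail=0; on 'd' 0 → fail=0;  out {0}∪∅={0}
  n7('bdbd'): parent n6 fail=1; on 'd' 1 → fail=5;  out {1}∪∅={1}

Scan:
i=0 'e': node 0→0
i=1 'b': node 0→1
i=2 'd': node 1→5
i=3 'b': node 5→6
i=4 'd': node 6→7  ** P1@[1:4]
i=5 'b': node 7→6 (fail-walked)
i=6 'b': node 6→1 (fail-walked)
i=7 'a': node 1→0 (fail-walked)
i=8 'b': node 0→1
i=9 'b': node 1→1 (fail-walked)
i=10 'b': node 1→1 (fail-walked)
i=11 'd': node 1→5
i=12 'b': node 5→6
i=13 'd': node 6→7  ** P1@[10:13]
i=14 'b': node 7→6 (fail-walked)
i=15 'd': node 6→7  ** P1@[12:15]
i=16 'b': node 7→6 (fail-walked)
i=17 'c': node 6→2 (fail-walked)
i=18 'a': node 2→3
i=19 'd': node 3→4  ** P0@[16:19]
i=20 'a': node 4→0 (fail-walked)
i=21 'c': node 0→0
i=22 'e': node 0→0
i=23 'd': node 0→0
i=24 'e': node 0→0
i=25 'e': node 0→0
i=26 'd': node 0→0
i=27 'b': node 0→1
i=28 'd': node 1→5
i=29 'b': node 5→6
i=30 'd': node 6→7  ** P1@[27:30]
i=31 'd': node 7→0 (fail-walked)
i=32 'a': node 0→0
i=33 'e': node 0→0
i=34 'd': node 0→0
i=35 'b': node 0→1
i=36 'c': node 1→2
i=37 'a': node 2→3
i=38 'd': node 3→4  ** P0@[35:38]
i=39 'b': node 4→1 (fail-walked)
i=40 'c': node 1→2
i=41 'a': node 2→3
i=42 'd': node 3→4  ** P0@[39:42]
i=43 'd': node 4→0 (fail-walked)
i=44 'b': node 0→1
i=45 'd': node 1→5
i=46 'e': node 5→0 (fail-walked)
i=47 'd': node 0→0
i=48 'a': node 0→0

Result: [[4,1],[13,1],[15,1],[19,0],[30,1],[38,0],[42,0]]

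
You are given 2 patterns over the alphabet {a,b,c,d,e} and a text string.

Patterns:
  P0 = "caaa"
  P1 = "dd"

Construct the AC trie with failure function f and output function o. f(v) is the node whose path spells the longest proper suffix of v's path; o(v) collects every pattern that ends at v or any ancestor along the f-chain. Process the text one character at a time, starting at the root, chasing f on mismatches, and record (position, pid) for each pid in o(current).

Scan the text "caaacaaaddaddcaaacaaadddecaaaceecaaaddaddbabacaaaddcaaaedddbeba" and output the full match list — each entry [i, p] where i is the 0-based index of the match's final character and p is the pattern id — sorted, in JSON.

Build automaton:
Trie (insert patterns):
  n0 'ε': c→1 d→5
  n1 'c': a→2
  n2 'ca': a→3
  n3 'caa': a→4
  n4 'caaa': ·  ←P0
  n5 'd': d→6
  n6 'dd': ·  ←P1

BFS fail/out derivation:
  n1('c'): parent n0 fail=0; on 'c' 0 → fail=0;  out ∅∪∅=∅
  n5('d'): parent n0 fail=0; on 'd' 0 → fail=0;  out ∅∪∅=∅
  n2('ca'): parent n1 fail=0; on 'a' 0 → fail=0;  out ∅∪∅=∅
  n6('dd'): parent n5 fail=0; on 'd' 0 → fail=5;  out {1}∪∅={1}
  n3('caa'): parent n2 fail=0; on 'a' 0 → fail=0;  out ∅∪∅=∅
  n4('caaa'): parent n3 fail=0; on 'a' 0 → fail=0;  out {0}∪∅={0}

Text stream:
i=0 'c': node 0→1
i=1 'a': node 1→2
i=2 'a': node 2→3
i=3 'a': node 3→4  ** P0@[0:3]
i=4 'c': node 4→1 ·f
i=5 'a': node 1→2
i=6 'a': node 2→3
i=7 'a': node 3→4  ** P0@[4:7]
i=8 'd': node 4→5 ·f
i=9 'd': node 5→6  ** P1@[8:9]
i=10 'a': node 6→0 ·f
i=11 'd': node 0→5
i=12 'd': node 5→6  ** P1@[11:12]
i=13 'c': node 6→1 ·f
i=14 'a': node 1→2
i=15 'a': node 2→3
i=16 'a': node 3→4  ** P0@[13:16]
i=17 'c': node 4→1 ·f
i=18 'a': node 1→2
i=19 'a': node 2→3
i=20 'a': node 3→4  ** P0@[17:20]
i=21 'd': node 4→5 ·f
i=22 'd': node 5→6  ** P1@[21:22]
i=23 'd': node 6→6 ·f  ** P1@[22:23]
i=24 'e': node 6→0 ·f
i=25 'c': node 0→1
i=26 'a': node 1→2
i=27 'a': node 2→3
i=28 'a': node 3→4  ** P0@[25:28]
i=29 'c': node 4→1 ·f
i=30 'e': node 1→0 ·f
i=31 'e': node 0→0
i=32 'c': node 0→1
i=33 'a': node 1→2
i=34 'a': node 2→3
i=35 'a': node 3→4  ** P0@[32:35]
i=36 'd': node 4→5 ·f
i=37 'd': node 5→6  ** P1@[36:37]
i=38 'a': node 6→0 ·f
i=39 'd': node 0→5
i=40 'd': node 5→6  ** P1@[39:40]
i=41 'b': node 6→0 ·f
i=42 'a': node 0→0
i=43 'b': node 0→0
i=44 'a': node 0→0
i=45 'c': node 0→1
i=46 'a': node 1→2
i=47 'a': node 2→3
i=48 'a': node 3→4  ** P0@[45:48]
i=49 'd': node 4→5 ·f
i=50 'd': node 5→6  ** P1@[49:50]
i=51 'c': node 6→1 ·f
i=52 'a': node 1→2
i=53 'a': node 2→3
i=54 'a': node 3→4  ** P0@[51:54]
i=55 'e': node 4→0 ·f
i=56 'd': node 0→5
i=57 'd': node 5→6  ** P1@[56:57]
i=58 'd': node 6→6 ·f  ** P1@[57:58]
i=59 'b': node 6→0 ·f
i=60 'e': node 0→0
i=61 'b': node 0→0
i=62 'a': node 0→0

Result: [[3,0],[7,0],[9,1],[12,1],[16,0],[20,0],[22,1],[23,1],[28,0],[35,0],[37,1],[40,1],[48,0],[50,1],[54,0],[57,1],[58,1]]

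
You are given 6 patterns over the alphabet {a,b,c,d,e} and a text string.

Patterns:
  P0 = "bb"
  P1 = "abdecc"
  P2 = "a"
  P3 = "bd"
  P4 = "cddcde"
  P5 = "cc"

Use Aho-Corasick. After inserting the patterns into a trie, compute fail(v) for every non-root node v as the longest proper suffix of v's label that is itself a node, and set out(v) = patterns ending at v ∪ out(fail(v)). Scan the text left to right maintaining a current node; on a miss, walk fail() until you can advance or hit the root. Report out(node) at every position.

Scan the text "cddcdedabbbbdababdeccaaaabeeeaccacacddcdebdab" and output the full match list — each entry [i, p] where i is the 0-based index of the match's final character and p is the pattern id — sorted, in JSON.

Build:
Trie nodes:
  n0 'ε': a→3 b→1 c→10
  n1 'b': b→2 d→9
  n2 'bb': ·  [P0 ends]
  n3 'a': b→4  [P2 ends]
  n4 'ab': d→5
  n5 'abd': e→6
  n6 'abde': c→7
  n7 'abdec': c→8
  n8 'abdecc': ·  [P1 ends]
  n9 'bd': ·  [P3 ends]
  n10 'c': c→16 d→11
  n11 'cd': d→12
  n12 'cdd': c→13
  n13 'cddc': d→14
  n14 'cddcd': e→15
  n15 'cddcde': ·  [P4 ends]
  n16 'cc': ·  [P5 ends]

BFS fail/out derivation:
  fail(1) 'b': from fail(0)=0 chase 'b': 0 ⇒ 0;  out=∅∪out(0)=∅
  fail(3) 'a': from fail(0)=0 chase 'a': 0 ⇒ 0;  out={2}∪out(0)={2}
  fail(10) 'c': from fail(0)=0 chase 'c': 0 ⇒ 0;  out=∅∪out(0)=∅
  fail(2) 'bb': from fail(1)=0 chase 'b': 0 ⇒ 1;  out={0}∪out(1)={0}
  fail(4) 'ab': from fail(3)=0 chase 'b': 0 ⇒ 1;  out=∅∪out(1)=∅
  fail(9) 'bd': from fail(1)=0 chase 'd': 0 ⇒ 0;  out={3}∪out(0)={3}
  fail(11) 'cd': from fail(10)=0 chase 'd': 0 ⇒ 0;  out=∅∪out(0)=∅
  fail(16) 'cc': from fail(10)=0 chase 'c': 0 ⇒ 10;  out={5}∪out(10)={5}
  fail(5) 'abd': from fail(4)=1 chase 'd': 1 ⇒ 9;  out=∅∪out(9)={3}
  fail(12) 'cdd': from fail(11)=0 chase 'd': 0 ⇒ 0;  out=∅∪out(0)=∅
  fail(6) 'abde': from fail(5)=9 chase 'e': 9→0 ⇒ 0;  out=∅∪out(0)=∅
  fail(13) 'cddc': from fail(12)=0 chase 'c': 0 ⇒ 10;  out=∅∪out(10)=∅
  fail(7) 'abdec': from fail(6)=0 chase 'c': 0 ⇒ 10;  out=∅∪out(10)=∅
  fail(14) 'cddcd': from fail(13)=10 chase 'd': 10 ⇒ 11;  out=∅∪out(11)=∅
  fail(8) 'abdecc': from fail(7)=10 chase 'c': 10 ⇒ 16;  out={1}∪out(16)={1,5}
  fail(15) 'cddcde': from fail(14)=11 chase 'e': 11→0 ⇒ 0;  out={4}∪out(0)={4}

Scan:
[0] read 'c'  n0⇒n10
[1] read 'd'  n10⇒n11
[2] read 'd'  n11⇒n12
[3] read 'c'  n12⇒n13
[4] read 'd'  n13⇒n14
[5] read 'e'  n14⇒n15  → match P4@[0:5]
[6] read 'd'  n15⇒n0 (via fail)
[7] read 'a'  n0⇒n3  → match P2@[7:7]
[8] read 'b'  n3⇒n4
[9] read 'b'  n4⇒n2 (via fail)  → match P0@[8:9]
[10] read 'b'  n2⇒n2 (via fail)  → match P0@[9:10]
[11] read 'b'  n2⇒n2 (via fail)  → match P0@[10:11]
[12] read 'd'  n2⇒n9 (via fail)  → match P3@[11:12]
[13] read 'a'  n9⇒n3 (via fail)  → match P2@[13:13]
[14] read 'b'  n3⇒n4
[15] read 'a'  n4⇒n3 (via fail)  → match P2@[15:15]
[16] read 'b'  n3⇒n4
[17] read 'd'  n4⇒n5  → match P3@[16:17]
[18] read 'e'  n5⇒n6
[19] read 'c'  n6⇒n7
[20] read 'c'  n7⇒n8  → match P1@[15:20],P5@[19:20]
[21] read 'a'  n8⇒n3 (via fail)  → match P2@[21:21]
[22] read 'a'  n3⇒n3 (via fail)  → match P2@[22:22]
[23] read 'a'  n3⇒n3 (via fail)  → match P2@[23:23]
[24] read 'a'  n3⇒n3 (via fail)  → match P2@[24:24]
[25] read 'b'  n3⇒n4
[26] read 'e'  n4⇒n0 (via fail)
[27] read 'e'  n0⇒n0
[28] read 'e'  n0⇒n0
[29] read 'a'  n0⇒n3  → match P2@[29:29]
[30] read 'c'  n3⇒n10 (via fail)
[31] read 'c'  n10⇒n16  → match P5@[30:31]
[32] read 'a'  n16⇒n3 (via fail)  → match P2@[32:32]
[33] read 'c'  n3⇒n10 (via fail)
[34] read 'a'  n10⇒n3 (via fail)  → match P2@[34:34]
[35] read 'c'  n3⇒n10 (via fail)
[36] read 'd'  n10⇒n11
[37] read 'd'  n11⇒n12
[38] read 'c'  n12⇒n13
[39] read 'd'  n13⇒n14
[40] read 'e'  n14⇒n15  → match P4@[35:40]
[41] read 'b'  n15⇒n1 (via fail)
[42] read 'd'  n1⇒n9  → match P3@[41:42]
[43] read 'a'  n9⇒n3 (via fail)  → match P2@[43:43]
[44] read 'b'  n3⇒n4

Result: [[5,4],[7,2],[9,0],[10,0],[11,0],[12,3],[13,2],[15,2],[17,3],[20,1],[20,5],[21,2],[22,2],[23,2],[24,2],[29,2],[31,5],[32,2],[34,2],[40,4],[42,3],[43,2]]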